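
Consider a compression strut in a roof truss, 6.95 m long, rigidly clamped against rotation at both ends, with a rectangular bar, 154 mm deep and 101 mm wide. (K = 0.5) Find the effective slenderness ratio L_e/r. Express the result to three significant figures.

For a rectangle r_min = b/√12 = 101/√12 = 29.16 mm
L_e = K·L = 0.5 × 6.95 m = 3.475 m = 3475.0 mm
λ = L_e / r_min = 3475.0 / 29.16 = 119

λ ≈ 119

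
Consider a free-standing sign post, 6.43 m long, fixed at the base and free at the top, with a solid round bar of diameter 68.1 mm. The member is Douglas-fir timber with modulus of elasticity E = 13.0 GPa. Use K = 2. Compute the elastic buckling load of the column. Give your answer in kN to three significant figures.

P_cr ≈ 0.819 kN

I = πd⁴/64 = π×68.1⁴/64 = 1.056×10^6 mm⁴
I = 1.056×10^6 mm⁴ = 1.056×10^-6 m⁴
Effective length L_e = K·L = 2 × 6.43 = 12.86 m
P_cr = π²EI / L_e² = π² × 13.0×10⁹ × 1.056×10^-6 / 12.86² = 819.1 N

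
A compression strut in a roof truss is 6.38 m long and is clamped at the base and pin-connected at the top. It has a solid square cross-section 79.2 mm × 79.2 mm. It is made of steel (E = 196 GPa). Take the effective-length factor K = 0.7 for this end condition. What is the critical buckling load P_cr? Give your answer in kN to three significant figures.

P_cr ≈ 318 kN

I = a⁴/12 = 79.2⁴/12 = 3.279×10^6 mm⁴
I = 3.279×10^6 mm⁴ = 3.279×10^-6 m⁴
Effective length L_e = K·L = 0.7 × 6.38 = 4.466 m
P_cr = π²EI / L_e² = π² × 196×10⁹ × 3.279×10^-6 / 4.466² = 3.180×10^5 N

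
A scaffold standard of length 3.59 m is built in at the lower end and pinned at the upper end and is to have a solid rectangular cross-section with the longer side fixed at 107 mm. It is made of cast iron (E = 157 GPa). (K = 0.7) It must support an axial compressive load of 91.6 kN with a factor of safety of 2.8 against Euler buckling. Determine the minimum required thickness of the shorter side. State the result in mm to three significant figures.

b ≈ 48.9 mm

Required P_cr = n·P = 2.8 × 91.6 = 256.5 kN
L_e = K·L = 0.7 × 3.59 = 2.513 m
Required I = P_cr·L_e²/(π²E) = 2.565×10^5 × 2.513² / (π² × 1.57×10^11) = 1.045×10^-6 m⁴
I_req = 1.045×10^6 mm⁴
Rectangle, weak axis: I_min = h·b³/12 with h = 107 mm fixed  ⇒  b = (12I/h)^(1/3) = 48.9 mm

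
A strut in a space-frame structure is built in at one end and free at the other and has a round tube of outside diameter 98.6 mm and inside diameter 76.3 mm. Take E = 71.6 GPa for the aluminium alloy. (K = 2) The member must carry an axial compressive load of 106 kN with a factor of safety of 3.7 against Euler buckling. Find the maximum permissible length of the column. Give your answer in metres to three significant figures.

L_max ≈ 1.16 m

d_o = 98.6 mm, d_i = 76.3 mm
I = π(d_o⁴ − d_i⁴)/64 = π(98.6⁴ − 76.30⁴)/64 = 2.976×10^6 mm⁴
I = 2.976×10^-6 m⁴
Required critical load P_cr = n·P = 3.7 × 106 = 392.2 kN = 3.922×10^5 N
From P_cr = π²EI/(K·L)²:  L = (1/K)·√(π²EI/P_cr) = (1/2)·√(π²×7.16×10^10×2.976×10^-6/3.922×10^5)
L = 1.16 m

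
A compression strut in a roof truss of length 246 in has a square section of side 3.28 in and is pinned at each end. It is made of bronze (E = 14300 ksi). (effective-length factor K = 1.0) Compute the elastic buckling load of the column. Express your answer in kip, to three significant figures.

I = a⁴/12 = 3.28⁴/12 = 9.645 in⁴
Effective length L_e = K·L = 1 × 246 = 246.0 in
P_cr = π²EI / L_e² = π² × 14300×10³ × 9.645 / 246.0² = 2.249×10^4 lb

P_cr ≈ 22.5 kip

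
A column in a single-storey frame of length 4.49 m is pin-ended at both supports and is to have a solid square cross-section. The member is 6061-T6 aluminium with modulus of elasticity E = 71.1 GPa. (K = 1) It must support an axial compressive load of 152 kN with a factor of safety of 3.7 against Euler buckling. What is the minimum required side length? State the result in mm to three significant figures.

a ≈ 118 mm

Required P_cr = n·P = 3.7 × 152 = 562.4 kN
L_e = K·L = 1 × 4.49 = 4.490 m
Required I = P_cr·L_e²/(π²E) = 5.624×10^5 × 4.490² / (π² × 7.11×10^10) = 1.616×10^-5 m⁴
I_req = 1.616×10^7 mm⁴
Solid square: I = a⁴/12  ⇒  a = (12I)^(1/4) = (12×1.616×10^7)^(1/4) = 118 mm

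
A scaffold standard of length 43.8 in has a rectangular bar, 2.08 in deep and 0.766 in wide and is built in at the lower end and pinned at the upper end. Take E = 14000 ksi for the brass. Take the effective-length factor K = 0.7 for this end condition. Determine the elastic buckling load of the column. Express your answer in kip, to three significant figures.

Buckling occurs about the weak axis: I_min = h·b³/12 with b = 0.766 in (the shorter side).
I_min = 2.08×0.766³/12 = 7.791×10^-2 in⁴
Effective length L_e = K·L = 0.7 × 43.8 = 30.66 in
P_cr = π²EI / L_e² = π² × 14000×10³ × 7.791×10^-2 / 30.66² = 1.145×10^4 lb

P_cr ≈ 11.5 kip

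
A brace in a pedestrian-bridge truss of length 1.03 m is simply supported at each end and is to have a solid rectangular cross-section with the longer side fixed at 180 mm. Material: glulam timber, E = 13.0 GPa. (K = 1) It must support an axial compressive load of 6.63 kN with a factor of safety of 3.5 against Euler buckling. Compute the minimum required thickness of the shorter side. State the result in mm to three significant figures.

b ≈ 23.4 mm

Required P_cr = n·P = 3.5 × 6.63 = 23.20 kN
L_e = K·L = 1 × 1.03 = 1.030 m
Required I = P_cr·L_e²/(π²E) = 2.321×10^4 × 1.030² / (π² × 1.30×10^10) = 1.919×10^-7 m⁴
I_req = 1.919×10^5 mm⁴
Rectangle, weak axis: I_min = h·b³/12 with h = 180 mm fixed  ⇒  b = (12I/h)^(1/3) = 23.4 mm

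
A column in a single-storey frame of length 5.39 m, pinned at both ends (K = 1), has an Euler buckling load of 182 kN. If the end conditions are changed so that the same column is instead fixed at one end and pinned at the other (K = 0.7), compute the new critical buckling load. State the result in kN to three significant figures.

P_cr ≈ 371 kN

P_cr ∝ 1/K², so P_cr,new = P_cr,old × (K_old/K_new)² = 182 × (1/0.7)²
= 182 × 2.041 = 371 kN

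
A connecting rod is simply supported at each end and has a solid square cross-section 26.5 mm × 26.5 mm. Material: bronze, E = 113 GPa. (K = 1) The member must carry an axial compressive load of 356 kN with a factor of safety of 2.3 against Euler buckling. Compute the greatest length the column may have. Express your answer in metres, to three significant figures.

I = a⁴/12 = 26.5⁴/12 = 4.110×10^4 mm⁴
I = 4.110×10^-8 m⁴
Required critical load P_cr = n·P = 2.3 × 356 = 818.8 kN = 8.188×10^5 N
From P_cr = π²EI/(K·L)²:  L = (1/K)·√(π²EI/P_cr) = (1/1)·√(π²×1.13×10^11×4.110×10^-8/8.188×10^5)
L = 0.237 m

L_max ≈ 0.237 m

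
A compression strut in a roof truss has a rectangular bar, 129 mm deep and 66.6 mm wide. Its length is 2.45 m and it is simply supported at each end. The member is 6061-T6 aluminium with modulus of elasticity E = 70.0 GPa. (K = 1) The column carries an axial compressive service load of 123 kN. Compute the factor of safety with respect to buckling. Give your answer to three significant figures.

Buckling occurs about the weak axis: I_min = h·b³/12 with b = 66.6 mm (the shorter side).
I_min = 129×66.6³/12 = 3.176×10^6 mm⁴
I = 3.176×10^6 mm⁴ = 3.176×10^-6 m⁴
Effective length L_e = K·L = 1 × 2.45 = 2.450 m
P_cr = π²EI / L_e² = π² × 70.0×10⁹ × 3.176×10^-6 / 2.450² = 3.655×10^5 N
Factor of safety n = P_cr / P = 365.51 / 123 = 2.97

n ≈ 2.97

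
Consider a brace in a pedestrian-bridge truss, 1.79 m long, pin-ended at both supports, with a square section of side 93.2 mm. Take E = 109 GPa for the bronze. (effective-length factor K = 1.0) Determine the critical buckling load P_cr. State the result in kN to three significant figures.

I = a⁴/12 = 93.2⁴/12 = 6.288×10^6 mm⁴
I = 6.288×10^6 mm⁴ = 6.288×10^-6 m⁴
Effective length L_e = K·L = 1 × 1.79 = 1.790 m
P_cr = π²EI / L_e² = π² × 109×10⁹ × 6.288×10^-6 / 1.790² = 2.111×10^6 N

P_cr ≈ 2110 kN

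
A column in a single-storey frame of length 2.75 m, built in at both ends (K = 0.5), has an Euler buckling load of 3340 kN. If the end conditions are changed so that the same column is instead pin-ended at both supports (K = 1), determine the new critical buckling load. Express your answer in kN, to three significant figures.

P_cr ∝ 1/K², so P_cr,new = P_cr,old × (K_old/K_new)² = 3340 × (0.5/1)²
= 3340 × 0.2500 = 835 kN

P_cr ≈ 835 kN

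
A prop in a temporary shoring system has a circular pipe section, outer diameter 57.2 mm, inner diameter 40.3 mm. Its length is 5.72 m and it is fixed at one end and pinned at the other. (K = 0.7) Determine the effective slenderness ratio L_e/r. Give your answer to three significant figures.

λ ≈ 229

d_o = 57.2 mm, d_i = 40.3 mm
I = π(d_o⁴ − d_i⁴)/64 = π(57.2⁴ − 40.30⁴)/64 = 3.960×10^5 mm⁴
A = 1.294×10^3 mm²;  r_min = √(I/A) = √(3.960×10^5/1.294×10^3) = 17.49 mm
L_e = K·L = 0.7 × 5.72 m = 4.004 m = 4004.0 mm
λ = L_e / r_min = 4004.0 / 17.49 = 229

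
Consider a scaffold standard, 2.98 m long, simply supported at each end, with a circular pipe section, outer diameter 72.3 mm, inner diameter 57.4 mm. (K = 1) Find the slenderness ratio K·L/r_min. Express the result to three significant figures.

λ ≈ 129

d_o = 72.3 mm, d_i = 57.4 mm
I = π(d_o⁴ − d_i⁴)/64 = π(72.3⁴ − 57.40⁴)/64 = 8.084×10^5 mm⁴
A = 1.518×10^3 mm²;  r_min = √(I/A) = √(8.084×10^5/1.518×10^3) = 23.08 mm
L_e = K·L = 1 × 2.98 m = 2.980 m = 2980.0 mm
λ = L_e / r_min = 2980.0 / 23.08 = 129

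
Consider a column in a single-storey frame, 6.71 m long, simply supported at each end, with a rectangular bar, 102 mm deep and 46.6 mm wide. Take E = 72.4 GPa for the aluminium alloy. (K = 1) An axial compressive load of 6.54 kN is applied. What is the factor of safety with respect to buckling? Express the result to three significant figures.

Buckling occurs about the weak axis: I_min = h·b³/12 with b = 46.6 mm (the shorter side).
I_min = 102×46.6³/12 = 8.602×10^5 mm⁴
I = 8.602×10^5 mm⁴ = 8.602×10^-7 m⁴
Effective length L_e = K·L = 1 × 6.71 = 6.710 m
P_cr = π²EI / L_e² = π² × 72.4×10⁹ × 8.602×10^-7 / 6.710² = 1.365×10^4 N
Factor of safety n = P_cr / P = 13.651 / 6.54 = 2.09

n ≈ 2.09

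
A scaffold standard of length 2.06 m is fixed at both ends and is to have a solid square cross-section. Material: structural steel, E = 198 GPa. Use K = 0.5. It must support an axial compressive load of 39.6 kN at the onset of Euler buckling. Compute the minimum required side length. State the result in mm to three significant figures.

L_e = K·L = 0.5 × 2.06 = 1.030 m
Required I = P_cr·L_e²/(π²E) = 3.960×10^4 × 1.030² / (π² × 1.98×10^11) = 2.150×10^-8 m⁴
I_req = 2.150×10^4 mm⁴
Solid square: I = a⁴/12  ⇒  a = (12I)^(1/4) = (12×2.150×10^4)^(1/4) = 22.5 mm

a ≈ 22.5 mm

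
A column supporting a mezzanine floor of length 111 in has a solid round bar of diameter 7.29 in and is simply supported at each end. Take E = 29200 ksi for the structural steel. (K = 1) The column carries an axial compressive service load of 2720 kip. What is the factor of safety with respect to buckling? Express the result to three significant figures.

n ≈ 1.19

I = πd⁴/64 = π×7.29⁴/64 = 138.6 in⁴
Effective length L_e = K·L = 1 × 111 = 111.0 in
P_cr = π²EI / L_e² = π² × 29200×10³ × 138.6 / 111.0² = 3.243×10^6 lb
Factor of safety n = P_cr / P = 3242.8 / 2720 = 1.19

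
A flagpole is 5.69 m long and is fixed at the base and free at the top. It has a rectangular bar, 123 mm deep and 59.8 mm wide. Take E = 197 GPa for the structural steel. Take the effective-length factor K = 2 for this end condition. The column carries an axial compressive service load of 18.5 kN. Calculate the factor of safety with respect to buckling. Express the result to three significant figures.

Buckling occurs about the weak axis: I_min = h·b³/12 with b = 59.8 mm (the shorter side).
I_min = 123×59.8³/12 = 2.192×10^6 mm⁴
I = 2.192×10^6 mm⁴ = 2.192×10^-6 m⁴
Effective length L_e = K·L = 2 × 5.69 = 11.38 m
P_cr = π²EI / L_e² = π² × 197×10⁹ × 2.192×10^-6 / 11.38² = 3.291×10^4 N
Factor of safety n = P_cr / P = 32.909 / 18.5 = 1.78

n ≈ 1.78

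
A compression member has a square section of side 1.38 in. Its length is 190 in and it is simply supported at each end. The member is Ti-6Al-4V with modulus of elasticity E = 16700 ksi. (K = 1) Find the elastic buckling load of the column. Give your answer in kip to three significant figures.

P_cr ≈ 1.38 kip

I = a⁴/12 = 1.38⁴/12 = 0.3022 in⁴
Effective length L_e = K·L = 1 × 190 = 190.0 in
P_cr = π²EI / L_e² = π² × 16700×10³ × 0.3022 / 190.0² = 1.380×10^3 lb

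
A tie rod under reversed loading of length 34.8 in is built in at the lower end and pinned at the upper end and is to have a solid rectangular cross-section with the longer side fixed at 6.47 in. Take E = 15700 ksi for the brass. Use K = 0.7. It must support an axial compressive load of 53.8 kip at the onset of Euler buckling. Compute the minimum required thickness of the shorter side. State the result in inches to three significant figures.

b ≈ 0.726 in

L_e = K·L = 0.7 × 34.8 = 24.36 in
Required I = P_cr·L_e²/(π²E) = 5.380×10^4 × 24.36² / (π² × 1.57×10^7) = 0.2060 in⁴
Rectangle, weak axis: I_min = h·b³/12 with h = 6.47 in fixed  ⇒  b = (12I/h)^(1/3) = 0.726 in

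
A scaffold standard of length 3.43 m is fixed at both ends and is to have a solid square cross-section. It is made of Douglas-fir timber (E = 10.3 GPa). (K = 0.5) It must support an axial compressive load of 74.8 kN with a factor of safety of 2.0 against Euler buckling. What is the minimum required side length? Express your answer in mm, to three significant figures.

Required P_cr = n·P = 2.0 × 74.8 = 149.6 kN
L_e = K·L = 0.5 × 3.43 = 1.715 m
Required I = P_cr·L_e²/(π²E) = 1.496×10^5 × 1.715² / (π² × 1.03×10^10) = 4.328×10^-6 m⁴
I_req = 4.328×10^6 mm⁴
Solid square: I = a⁴/12  ⇒  a = (12I)^(1/4) = (12×4.328×10^6)^(1/4) = 84.9 mm

a ≈ 84.9 mm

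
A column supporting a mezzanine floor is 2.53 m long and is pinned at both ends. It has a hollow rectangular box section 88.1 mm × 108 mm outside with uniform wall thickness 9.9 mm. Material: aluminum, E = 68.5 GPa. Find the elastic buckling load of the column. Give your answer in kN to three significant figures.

Inner dimensions: h_i = 108 − 2×9.9 = 88.20 mm, b_i = 88.1 − 2×9.9 = 68.30 mm
Weak-axis I_min = (h_o·b_o³ − h_i·b_i³)/12 with b_o = 88.1, b_i = 68.30 mm (shorter outer/inner sides).
I_min = (108×88.1³ − 88.20×68.30³)/12 = 3.812×10^6 mm⁴
I = 3.812×10^6 mm⁴ = 3.812×10^-6 m⁴
Effective length L_e = K·L = 1 × 2.53 = 2.530 m
P_cr = π²EI / L_e² = π² × 68.5×10⁹ × 3.812×10^-6 / 2.530² = 4.027×10^5 N

P_cr ≈ 403 kN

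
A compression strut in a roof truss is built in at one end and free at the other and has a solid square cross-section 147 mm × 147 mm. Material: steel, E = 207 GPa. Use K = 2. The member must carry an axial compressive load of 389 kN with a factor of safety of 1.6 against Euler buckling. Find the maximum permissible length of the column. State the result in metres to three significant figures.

I = a⁴/12 = 147⁴/12 = 3.891×10^7 mm⁴
I = 3.891×10^-5 m⁴
Required critical load P_cr = n·P = 1.6 × 389 = 622.4 kN = 6.224×10^5 N
From P_cr = π²EI/(K·L)²:  L = (1/K)·√(π²EI/P_cr) = (1/2)·√(π²×2.07×10^11×3.891×10^-5/6.224×10^5)
L = 5.65 m

L_max ≈ 5.65 m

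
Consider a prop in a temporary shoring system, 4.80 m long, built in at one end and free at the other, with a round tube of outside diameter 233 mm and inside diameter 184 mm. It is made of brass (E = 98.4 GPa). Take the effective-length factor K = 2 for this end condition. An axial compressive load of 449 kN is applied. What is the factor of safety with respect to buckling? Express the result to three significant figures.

n ≈ 2.07

d_o = 233 mm, d_i = 184 mm
I = π(d_o⁴ − d_i⁴)/64 = π(233⁴ − 184.0⁴)/64 = 8.841×10^7 mm⁴
I = 8.841×10^7 mm⁴ = 8.841×10^-5 m⁴
Effective length L_e = K·L = 2 × 4.80 = 9.600 m
P_cr = π²EI / L_e² = π² × 98.4×10⁹ × 8.841×10^-5 / 9.600² = 9.316×10^5 N
Factor of safety n = P_cr / P = 931.65 / 449 = 2.07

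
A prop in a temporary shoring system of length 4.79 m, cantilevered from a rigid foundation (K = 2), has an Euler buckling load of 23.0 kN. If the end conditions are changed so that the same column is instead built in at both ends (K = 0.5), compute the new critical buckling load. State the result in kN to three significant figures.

P_cr ∝ 1/K², so P_cr,new = P_cr,old × (K_old/K_new)² = 23.0 × (2/0.5)²
= 23.0 × 16.00 = 368 kN

P_cr ≈ 368 kN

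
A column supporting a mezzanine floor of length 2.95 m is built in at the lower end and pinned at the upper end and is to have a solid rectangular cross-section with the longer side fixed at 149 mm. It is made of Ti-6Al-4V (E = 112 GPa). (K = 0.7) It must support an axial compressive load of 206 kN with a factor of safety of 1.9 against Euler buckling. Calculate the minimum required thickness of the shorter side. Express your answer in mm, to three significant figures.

b ≈ 49.5 mm

Required P_cr = n·P = 1.9 × 206 = 391.4 kN
L_e = K·L = 0.7 × 2.95 = 2.065 m
Required I = P_cr·L_e²/(π²E) = 3.914×10^5 × 2.065² / (π² × 1.12×10^11) = 1.510×10^-6 m⁴
I_req = 1.510×10^6 mm⁴
Rectangle, weak axis: I_min = h·b³/12 with h = 149 mm fixed  ⇒  b = (12I/h)^(1/3) = 49.5 mm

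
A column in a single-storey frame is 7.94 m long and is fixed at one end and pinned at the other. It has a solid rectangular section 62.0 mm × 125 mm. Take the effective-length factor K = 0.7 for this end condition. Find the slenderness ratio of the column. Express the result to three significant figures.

Buckling occurs about the weak axis: I_min = h·b³/12 with b = 62.0 mm (the shorter side).
I_min = 125×62.0³/12 = 2.483×10^6 mm⁴
A = 7.750×10^3 mm²;  r_min = √(I/A) = √(2.483×10^6/7.750×10^3) = 17.90 mm
L_e = K·L = 0.7 × 7.94 m = 5.558 m = 5558.0 mm
λ = L_e / r_min = 5558.0 / 17.90 = 311

λ ≈ 311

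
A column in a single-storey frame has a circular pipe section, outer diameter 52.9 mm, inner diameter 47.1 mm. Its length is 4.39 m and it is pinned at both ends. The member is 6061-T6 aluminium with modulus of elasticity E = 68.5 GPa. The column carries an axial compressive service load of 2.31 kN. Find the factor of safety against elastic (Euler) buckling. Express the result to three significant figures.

d_o = 52.9 mm, d_i = 47.1 mm
I = π(d_o⁴ − d_i⁴)/64 = π(52.9⁴ − 47.10⁴)/64 = 1.428×10^5 mm⁴
I = 1.428×10^5 mm⁴ = 1.428×10^-7 m⁴
Effective length L_e = K·L = 1 × 4.39 = 4.390 m
P_cr = π²EI / L_e² = π² × 68.5×10⁹ × 1.428×10^-7 / 4.390² = 5.011×10^3 N
Factor of safety n = P_cr / P = 5.0106 / 2.31 = 2.17

n ≈ 2.17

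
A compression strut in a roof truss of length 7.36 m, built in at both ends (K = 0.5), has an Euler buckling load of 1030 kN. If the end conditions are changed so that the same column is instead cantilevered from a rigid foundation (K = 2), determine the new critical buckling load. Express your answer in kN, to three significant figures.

P_cr ∝ 1/K², so P_cr,new = P_cr,old × (K_old/K_new)² = 1030 × (0.5/2)²
= 1030 × 0.06250 = 64.4 kN

P_cr ≈ 64.4 kN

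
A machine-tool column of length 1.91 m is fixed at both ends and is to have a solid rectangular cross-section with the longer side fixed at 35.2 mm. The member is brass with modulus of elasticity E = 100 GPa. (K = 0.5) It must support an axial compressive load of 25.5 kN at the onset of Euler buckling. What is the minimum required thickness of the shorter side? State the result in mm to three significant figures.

L_e = K·L = 0.5 × 1.91 = 0.9550 m
Required I = P_cr·L_e²/(π²E) = 2.550×10^4 × 0.9550² / (π² × 1.00×10^11) = 2.356×10^-8 m⁴
I_req = 2.356×10^4 mm⁴
Rectangle, weak axis: I_min = h·b³/12 with h = 35.2 mm fixed  ⇒  b = (12I/h)^(1/3) = 20.0 mm

b ≈ 20.0 mm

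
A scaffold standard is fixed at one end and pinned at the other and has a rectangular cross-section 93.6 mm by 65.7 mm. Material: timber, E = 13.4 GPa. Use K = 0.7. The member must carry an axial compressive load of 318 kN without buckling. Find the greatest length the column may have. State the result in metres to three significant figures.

L_max ≈ 1.37 m

Buckling occurs about the weak axis: I_min = h·b³/12 with b = 65.7 mm (the shorter side).
I_min = 93.6×65.7³/12 = 2.212×10^6 mm⁴
I = 2.212×10^-6 m⁴
At the buckling limit P_cr = P = 3.180×10^5 N
From P_cr = π²EI/(K·L)²:  L = (1/K)·√(π²EI/P_cr) = (1/0.7)·√(π²×1.34×10^10×2.212×10^-6/3.180×10^5)
L = 1.37 m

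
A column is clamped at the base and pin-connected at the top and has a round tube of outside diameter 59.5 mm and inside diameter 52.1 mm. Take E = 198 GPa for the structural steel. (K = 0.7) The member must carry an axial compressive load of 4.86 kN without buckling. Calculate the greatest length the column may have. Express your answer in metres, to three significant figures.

d_o = 59.5 mm, d_i = 52.1 mm
I = π(d_o⁴ − d_i⁴)/64 = π(59.5⁴ − 52.10⁴)/64 = 2.536×10^5 mm⁴
I = 2.536×10^-7 m⁴
At the buckling limit P_cr = P = 4.860×10^3 N
From P_cr = π²EI/(K·L)²:  L = (1/K)·√(π²EI/P_cr) = (1/0.7)·√(π²×1.98×10^11×2.536×10^-7/4.860×10^3)
L = 14.4 m

L_max ≈ 14.4 m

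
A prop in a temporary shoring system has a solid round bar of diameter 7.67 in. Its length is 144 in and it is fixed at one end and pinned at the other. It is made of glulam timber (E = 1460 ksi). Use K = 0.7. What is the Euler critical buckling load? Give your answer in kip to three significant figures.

P_cr ≈ 241 kip

I = πd⁴/64 = π×7.67⁴/64 = 169.9 in⁴
Effective length L_e = K·L = 0.7 × 144 = 100.8 in
P_cr = π²EI / L_e² = π² × 1460×10³ × 169.9 / 100.8² = 2.409×10^5 lb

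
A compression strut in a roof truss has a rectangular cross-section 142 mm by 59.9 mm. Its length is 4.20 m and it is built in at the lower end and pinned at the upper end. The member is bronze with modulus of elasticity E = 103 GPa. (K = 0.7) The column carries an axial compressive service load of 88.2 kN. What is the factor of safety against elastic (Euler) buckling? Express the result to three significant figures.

n ≈ 3.39

Buckling occurs about the weak axis: I_min = h·b³/12 with b = 59.9 mm (the shorter side).
I_min = 142×59.9³/12 = 2.543×10^6 mm⁴
I = 2.543×10^6 mm⁴ = 2.543×10^-6 m⁴
Effective length L_e = K·L = 0.7 × 4.20 = 2.940 m
P_cr = π²EI / L_e² = π² × 103×10⁹ × 2.543×10^-6 / 2.940² = 2.991×10^5 N
Factor of safety n = P_cr / P = 299.11 / 88.2 = 3.39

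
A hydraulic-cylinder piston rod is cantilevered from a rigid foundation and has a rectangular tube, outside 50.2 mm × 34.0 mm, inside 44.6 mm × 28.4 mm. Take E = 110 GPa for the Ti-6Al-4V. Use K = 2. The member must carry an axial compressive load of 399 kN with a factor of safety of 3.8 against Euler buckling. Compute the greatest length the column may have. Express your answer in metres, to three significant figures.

Weak-axis I_min = (h_o·b_o³ − h_i·b_i³)/12 with b_o = 34.0, b_i = 28.40 mm (shorter outer/inner sides).
I_min = (50.2×34.0³ − 44.60×28.40³)/12 = 7.929×10^4 mm⁴
I = 7.929×10^-8 m⁴
Required critical load P_cr = n·P = 3.8 × 399 = 1516 kN = 1.516×10^6 N
From P_cr = π²EI/(K·L)²:  L = (1/K)·√(π²EI/P_cr) = (1/2)·√(π²×1.10×10^11×7.929×10^-8/1.516×10^6)
L = 0.119 m

L_max ≈ 0.119 m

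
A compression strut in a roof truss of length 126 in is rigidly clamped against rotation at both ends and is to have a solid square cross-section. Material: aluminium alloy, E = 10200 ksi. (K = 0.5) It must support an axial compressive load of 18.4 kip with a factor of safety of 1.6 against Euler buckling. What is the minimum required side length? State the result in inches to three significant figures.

a ≈ 1.93 in

Required P_cr = n·P = 1.6 × 18.4 = 29.44 kip
L_e = K·L = 0.5 × 126 = 63.00 in
Required I = P_cr·L_e²/(π²E) = 2.944×10^4 × 63.00² / (π² × 1.02×10^7) = 1.161 in⁴
Solid square: I = a⁴/12  ⇒  a = (12I)^(1/4) = (12×1.161)^(1/4) = 1.93 in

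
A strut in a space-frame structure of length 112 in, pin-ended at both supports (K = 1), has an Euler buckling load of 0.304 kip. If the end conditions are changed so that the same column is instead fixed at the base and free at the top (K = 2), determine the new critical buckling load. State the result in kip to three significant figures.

P_cr ≈ 0.0760 kip

P_cr ∝ 1/K², so P_cr,new = P_cr,old × (K_old/K_new)² = 0.304 × (1/2)²
= 0.304 × 0.2500 = 0.0760 kip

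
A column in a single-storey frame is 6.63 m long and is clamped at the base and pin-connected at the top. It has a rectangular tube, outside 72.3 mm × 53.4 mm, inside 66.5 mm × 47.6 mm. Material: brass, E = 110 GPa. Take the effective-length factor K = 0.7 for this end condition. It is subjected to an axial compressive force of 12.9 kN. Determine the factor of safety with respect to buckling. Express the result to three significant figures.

n ≈ 1.25

Weak-axis I_min = (h_o·b_o³ − h_i·b_i³)/12 with b_o = 53.4, b_i = 47.60 mm (shorter outer/inner sides).
I_min = (72.3×53.4³ − 66.50×47.60³)/12 = 3.198×10^5 mm⁴
I = 3.198×10^5 mm⁴ = 3.198×10^-7 m⁴
Effective length L_e = K·L = 0.7 × 6.63 = 4.641 m
P_cr = π²EI / L_e² = π² × 110×10⁹ × 3.198×10^-7 / 4.641² = 1.612×10^4 N
Factor of safety n = P_cr / P = 16.118 / 12.9 = 1.25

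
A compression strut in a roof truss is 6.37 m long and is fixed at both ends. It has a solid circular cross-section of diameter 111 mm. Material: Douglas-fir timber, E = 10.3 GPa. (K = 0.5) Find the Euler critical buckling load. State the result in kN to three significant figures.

P_cr ≈ 74.7 kN

I = πd⁴/64 = π×111⁴/64 = 7.452×10^6 mm⁴
I = 7.452×10^6 mm⁴ = 7.452×10^-6 m⁴
Effective length L_e = K·L = 0.5 × 6.37 = 3.185 m
P_cr = π²EI / L_e² = π² × 10.3×10⁹ × 7.452×10^-6 / 3.185² = 7.468×10^4 N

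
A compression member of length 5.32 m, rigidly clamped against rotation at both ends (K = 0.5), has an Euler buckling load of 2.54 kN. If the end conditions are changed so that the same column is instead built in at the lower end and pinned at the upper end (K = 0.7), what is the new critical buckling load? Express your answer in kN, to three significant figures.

P_cr ≈ 1.30 kN

P_cr ∝ 1/K², so P_cr,new = P_cr,old × (K_old/K_new)² = 2.54 × (0.5/0.7)²
= 2.54 × 0.5102 = 1.30 kN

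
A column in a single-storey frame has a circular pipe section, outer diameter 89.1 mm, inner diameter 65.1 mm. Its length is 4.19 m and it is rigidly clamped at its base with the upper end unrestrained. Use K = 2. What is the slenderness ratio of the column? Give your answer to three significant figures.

λ ≈ 304

d_o = 89.1 mm, d_i = 65.1 mm
I = π(d_o⁴ − d_i⁴)/64 = π(89.1⁴ − 65.10⁴)/64 = 2.212×10^6 mm⁴
A = 2.907×10^3 mm²;  r_min = √(I/A) = √(2.212×10^6/2.907×10^3) = 27.59 mm
L_e = K·L = 2 × 4.19 m = 8.380 m = 8380.0 mm
λ = L_e / r_min = 8380.0 / 27.59 = 304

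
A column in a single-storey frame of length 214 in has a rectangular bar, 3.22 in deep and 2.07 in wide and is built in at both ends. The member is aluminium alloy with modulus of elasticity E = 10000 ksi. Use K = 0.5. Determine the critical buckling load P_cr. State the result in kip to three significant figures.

Buckling occurs about the weak axis: I_min = h·b³/12 with b = 2.07 in (the shorter side).
I_min = 3.22×2.07³/12 = 2.380 in⁴
Effective length L_e = K·L = 0.5 × 214 = 107.0 in
P_cr = π²EI / L_e² = π² × 10000×10³ × 2.380 / 107.0² = 2.052×10^4 lb

P_cr ≈ 20.5 kip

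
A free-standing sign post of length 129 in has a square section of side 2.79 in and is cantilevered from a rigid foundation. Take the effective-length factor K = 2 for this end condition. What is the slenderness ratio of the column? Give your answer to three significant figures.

For a square r = a/√12 = 2.79/√12 = 0.8054 in
L_e = K·L = 2 × 129 = 258.0 in
λ = L_e / r_min = 258.00 / 0.8054 = 320

λ ≈ 320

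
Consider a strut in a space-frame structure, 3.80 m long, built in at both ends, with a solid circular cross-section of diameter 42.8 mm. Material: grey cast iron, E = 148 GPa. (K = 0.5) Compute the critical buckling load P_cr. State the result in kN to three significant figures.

I = πd⁴/64 = π×42.8⁴/64 = 1.647×10^5 mm⁴
I = 1.647×10^5 mm⁴ = 1.647×10^-7 m⁴
Effective length L_e = K·L = 0.5 × 3.80 = 1.900 m
P_cr = π²EI / L_e² = π² × 148×10⁹ × 1.647×10^-7 / 1.900² = 6.665×10^4 N

P_cr ≈ 66.6 kN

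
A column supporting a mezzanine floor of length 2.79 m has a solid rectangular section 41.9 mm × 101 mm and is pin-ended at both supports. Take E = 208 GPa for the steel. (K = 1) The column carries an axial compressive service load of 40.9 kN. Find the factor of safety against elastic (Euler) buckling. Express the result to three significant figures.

n ≈ 3.99

Buckling occurs about the weak axis: I_min = h·b³/12 with b = 41.9 mm (the shorter side).
I_min = 101×41.9³/12 = 6.191×10^5 mm⁴
I = 6.191×10^5 mm⁴ = 6.191×10^-7 m⁴
Effective length L_e = K·L = 1 × 2.79 = 2.790 m
P_cr = π²EI / L_e² = π² × 208×10⁹ × 6.191×10^-7 / 2.790² = 1.633×10^5 N
Factor of safety n = P_cr / P = 163.28 / 40.9 = 3.99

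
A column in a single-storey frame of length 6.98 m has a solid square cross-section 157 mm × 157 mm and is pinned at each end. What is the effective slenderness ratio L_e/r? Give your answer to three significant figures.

λ ≈ 154

For a square r = a/√12 = 157/√12 = 45.32 mm
L_e = K·L = 1 × 6.98 m = 6.980 m = 6980.0 mm
λ = L_e / r_min = 6980.0 / 45.32 = 154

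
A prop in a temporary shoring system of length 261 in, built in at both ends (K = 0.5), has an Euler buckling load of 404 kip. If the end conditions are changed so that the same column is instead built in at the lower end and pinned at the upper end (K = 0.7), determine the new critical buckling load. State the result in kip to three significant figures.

P_cr ≈ 206 kip

P_cr ∝ 1/K², so P_cr,new = P_cr,old × (K_old/K_new)² = 404 × (0.5/0.7)²
= 404 × 0.5102 = 206 kip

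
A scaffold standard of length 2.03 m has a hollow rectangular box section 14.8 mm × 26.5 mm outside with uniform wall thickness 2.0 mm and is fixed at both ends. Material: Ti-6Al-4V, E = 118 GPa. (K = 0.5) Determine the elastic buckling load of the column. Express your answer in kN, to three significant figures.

Inner dimensions: h_i = 26.5 − 2×2.0 = 22.50 mm, b_i = 14.8 − 2×2.0 = 10.80 mm
Weak-axis I_min = (h_o·b_o³ − h_i·b_i³)/12 with b_o = 14.8, b_i = 10.80 mm (shorter outer/inner sides).
I_min = (26.5×14.8³ − 22.50×10.80³)/12 = 4.797×10^3 mm⁴
I = 4.797×10^3 mm⁴ = 4.797×10^-9 m⁴
Effective length L_e = K·L = 0.5 × 2.03 = 1.015 m
P_cr = π²EI / L_e² = π² × 118×10⁹ × 4.797×10^-9 / 1.015² = 5.423×10^3 N

P_cr ≈ 5.42 kN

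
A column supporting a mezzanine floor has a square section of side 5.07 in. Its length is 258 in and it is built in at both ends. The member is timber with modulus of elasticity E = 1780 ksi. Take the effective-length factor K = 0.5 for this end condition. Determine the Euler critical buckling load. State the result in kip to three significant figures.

I = a⁴/12 = 5.07⁴/12 = 55.06 in⁴
Effective length L_e = K·L = 0.5 × 258 = 129.0 in
P_cr = π²EI / L_e² = π² × 1780×10³ × 55.06 / 129.0² = 5.813×10^4 lb

P_cr ≈ 58.1 kip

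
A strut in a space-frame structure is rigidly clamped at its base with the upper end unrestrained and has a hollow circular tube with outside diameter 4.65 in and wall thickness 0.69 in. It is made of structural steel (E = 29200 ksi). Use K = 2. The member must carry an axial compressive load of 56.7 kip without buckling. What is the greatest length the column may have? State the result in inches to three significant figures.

L_max ≈ 148 in

Inner diameter d_i = 4.65 − 2×0.69 = 3.270 in
I = π(d_o⁴ − d_i⁴)/64 = π(4.65⁴ − 3.270⁴)/64 = 17.34 in⁴
At the buckling limit P_cr = P = 5.670×10^4 lb
From P_cr = π²EI/(K·L)²:  L = (1/K)·√(π²EI/P_cr) = (1/2)·√(π²×2.92×10^7×17.34/5.670×10^4)
L = 148 in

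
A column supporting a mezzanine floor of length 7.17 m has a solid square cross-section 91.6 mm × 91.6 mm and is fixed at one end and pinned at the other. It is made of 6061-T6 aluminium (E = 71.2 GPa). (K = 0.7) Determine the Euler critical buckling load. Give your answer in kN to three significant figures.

I = a⁴/12 = 91.6⁴/12 = 5.867×10^6 mm⁴
I = 5.867×10^6 mm⁴ = 5.867×10^-6 m⁴
Effective length L_e = K·L = 0.7 × 7.17 = 5.019 m
P_cr = π²EI / L_e² = π² × 71.2×10⁹ × 5.867×10^-6 / 5.019² = 1.637×10^5 N

P_cr ≈ 164 kN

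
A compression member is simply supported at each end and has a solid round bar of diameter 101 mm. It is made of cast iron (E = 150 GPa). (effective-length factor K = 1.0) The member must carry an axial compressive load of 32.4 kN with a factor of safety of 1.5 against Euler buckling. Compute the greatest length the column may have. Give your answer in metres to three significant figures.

I = πd⁴/64 = π×101⁴/64 = 5.108×10^6 mm⁴
I = 5.108×10^-6 m⁴
Required critical load P_cr = n·P = 1.5 × 32.4 = 48.60 kN = 4.860×10^4 N
From P_cr = π²EI/(K·L)²:  L = (1/K)·√(π²EI/P_cr) = (1/1)·√(π²×1.50×10^11×5.108×10^-6/4.860×10^4)
L = 12.5 m

L_max ≈ 12.5 m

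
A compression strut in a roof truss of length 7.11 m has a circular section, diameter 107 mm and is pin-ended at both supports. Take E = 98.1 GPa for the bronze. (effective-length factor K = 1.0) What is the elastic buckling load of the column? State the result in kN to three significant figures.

I = πd⁴/64 = π×107⁴/64 = 6.434×10^6 mm⁴
I = 6.434×10^6 mm⁴ = 6.434×10^-6 m⁴
Effective length L_e = K·L = 1 × 7.11 = 7.110 m
P_cr = π²EI / L_e² = π² × 98.1×10⁹ × 6.434×10^-6 / 7.110² = 1.232×10^5 N

P_cr ≈ 123 kN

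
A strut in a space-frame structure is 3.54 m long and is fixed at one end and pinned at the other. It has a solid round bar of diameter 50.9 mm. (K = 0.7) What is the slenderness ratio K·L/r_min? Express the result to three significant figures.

λ ≈ 195

I = πd⁴/64 = π×50.9⁴/64 = 3.295×10^5 mm⁴
A = 2.035×10^3 mm²;  r_min = √(I/A) = √(3.295×10^5/2.035×10^3) = 12.72 mm
L_e = K·L = 0.7 × 3.54 m = 2.478 m = 2478.0 mm
λ = L_e / r_min = 2478.0 / 12.72 = 195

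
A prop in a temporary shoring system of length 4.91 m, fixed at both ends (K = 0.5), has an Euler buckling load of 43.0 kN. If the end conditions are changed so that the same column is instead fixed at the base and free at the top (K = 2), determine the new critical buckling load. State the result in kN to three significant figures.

P_cr ≈ 2.69 kN

P_cr ∝ 1/K², so P_cr,new = P_cr,old × (K_old/K_new)² = 43.0 × (0.5/2)²
= 43.0 × 0.06250 = 2.69 kN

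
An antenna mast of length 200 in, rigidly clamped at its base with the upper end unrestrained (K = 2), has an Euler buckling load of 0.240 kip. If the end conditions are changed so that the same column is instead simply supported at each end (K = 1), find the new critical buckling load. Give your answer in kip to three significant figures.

P_cr ∝ 1/K², so P_cr,new = P_cr,old × (K_old/K_new)² = 0.240 × (2/1)²
= 0.240 × 4.000 = 0.960 kip

P_cr ≈ 0.960 kip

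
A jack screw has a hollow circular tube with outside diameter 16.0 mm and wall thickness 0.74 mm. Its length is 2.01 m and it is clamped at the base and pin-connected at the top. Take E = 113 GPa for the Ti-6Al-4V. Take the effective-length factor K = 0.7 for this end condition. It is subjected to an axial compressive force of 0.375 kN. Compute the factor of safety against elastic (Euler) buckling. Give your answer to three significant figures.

Inner diameter d_i = 16.0 − 2×0.74 = 14.52 mm
I = π(d_o⁴ − d_i⁴)/64 = π(16.0⁴ − 14.52⁴)/64 = 1.035×10^3 mm⁴
I = 1.035×10^3 mm⁴ = 1.035×10^-9 m⁴
Effective length L_e = K·L = 0.7 × 2.01 = 1.407 m
P_cr = π²EI / L_e² = π² × 113×10⁹ × 1.035×10^-9 / 1.407² = 583.1 N
Factor of safety n = P_cr / P = 0.58313 / 0.375 = 1.56

n ≈ 1.56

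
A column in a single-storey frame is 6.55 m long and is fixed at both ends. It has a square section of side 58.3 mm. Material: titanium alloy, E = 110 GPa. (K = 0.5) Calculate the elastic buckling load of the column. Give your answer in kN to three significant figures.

I = a⁴/12 = 58.3⁴/12 = 9.627×10^5 mm⁴
I = 9.627×10^5 mm⁴ = 9.627×10^-7 m⁴
Effective length L_e = K·L = 0.5 × 6.55 = 3.275 m
P_cr = π²EI / L_e² = π² × 110×10⁹ × 9.627×10^-7 / 3.275² = 9.745×10^4 N

P_cr ≈ 97.4 kN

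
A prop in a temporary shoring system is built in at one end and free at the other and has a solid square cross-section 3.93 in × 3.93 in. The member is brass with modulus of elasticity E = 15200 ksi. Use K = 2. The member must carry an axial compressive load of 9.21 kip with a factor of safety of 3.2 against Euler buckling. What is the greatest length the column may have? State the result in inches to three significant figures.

I = a⁴/12 = 3.93⁴/12 = 19.88 in⁴
Required critical load P_cr = n·P = 3.2 × 9.21 = 29.47 kip = 2.947×10^4 lb
From P_cr = π²EI/(K·L)²:  L = (1/K)·√(π²EI/P_cr) = (1/2)·√(π²×1.52×10^7×19.88/2.947×10^4)
L = 159 in

L_max ≈ 159 in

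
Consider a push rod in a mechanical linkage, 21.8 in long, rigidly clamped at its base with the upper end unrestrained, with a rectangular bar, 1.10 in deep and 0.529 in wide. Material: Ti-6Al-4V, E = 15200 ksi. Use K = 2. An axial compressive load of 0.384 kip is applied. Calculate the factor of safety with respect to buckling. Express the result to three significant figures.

n ≈ 2.79

Buckling occurs about the weak axis: I_min = h·b³/12 with b = 0.529 in (the shorter side).
I_min = 1.10×0.529³/12 = 1.357×10^-2 in⁴
Effective length L_e = K·L = 2 × 21.8 = 43.60 in
P_cr = π²EI / L_e² = π² × 15200×10³ × 1.357×10^-2 / 43.60² = 1.071×10^3 lb
Factor of safety n = P_cr / P = 1.0709 / 0.384 = 2.79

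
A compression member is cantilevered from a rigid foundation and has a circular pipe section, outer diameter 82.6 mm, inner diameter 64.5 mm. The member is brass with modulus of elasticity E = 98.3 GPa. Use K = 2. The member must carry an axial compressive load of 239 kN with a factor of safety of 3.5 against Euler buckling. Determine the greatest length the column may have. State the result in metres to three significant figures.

L_max ≈ 0.645 m

d_o = 82.6 mm, d_i = 64.5 mm
I = π(d_o⁴ − d_i⁴)/64 = π(82.6⁴ − 64.50⁴)/64 = 1.435×10^6 mm⁴
I = 1.435×10^-6 m⁴
Required critical load P_cr = n·P = 3.5 × 239 = 836.5 kN = 8.365×10^5 N
From P_cr = π²EI/(K·L)²:  L = (1/K)·√(π²EI/P_cr) = (1/2)·√(π²×9.83×10^10×1.435×10^-6/8.365×10^5)
L = 0.645 m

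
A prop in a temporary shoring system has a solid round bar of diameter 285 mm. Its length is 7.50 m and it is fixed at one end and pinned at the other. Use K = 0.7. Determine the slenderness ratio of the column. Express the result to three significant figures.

For a solid circle r = d/4 = 285/4 = 71.25 mm
L_e = K·L = 0.7 × 7.50 m = 5.250 m = 5250.0 mm
λ = L_e / r_min = 5250.0 / 71.25 = 73.7

λ ≈ 73.7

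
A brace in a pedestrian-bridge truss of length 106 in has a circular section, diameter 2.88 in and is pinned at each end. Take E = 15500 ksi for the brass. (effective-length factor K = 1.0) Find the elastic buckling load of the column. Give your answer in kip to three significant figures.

I = πd⁴/64 = π×2.88⁴/64 = 3.377 in⁴
Effective length L_e = K·L = 1 × 106 = 106.0 in
P_cr = π²EI / L_e² = π² × 15500×10³ × 3.377 / 106.0² = 4.598×10^4 lb

P_cr ≈ 46.0 kip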